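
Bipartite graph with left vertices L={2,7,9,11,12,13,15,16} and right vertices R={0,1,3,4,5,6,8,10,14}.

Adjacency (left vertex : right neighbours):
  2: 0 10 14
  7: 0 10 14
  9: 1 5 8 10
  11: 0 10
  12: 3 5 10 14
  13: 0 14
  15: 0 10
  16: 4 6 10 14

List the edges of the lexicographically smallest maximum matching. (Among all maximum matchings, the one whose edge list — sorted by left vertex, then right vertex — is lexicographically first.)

|M| = 6 (so the lex-smallest maximum matching has 6 edges)
process left vertices in ascending order; for each, take the smallest-labelled available neighbour that still permits 6 edges overall, or leave it unmatched if none does
lex-smallest matching: {2-0, 7-10, 9-1, 12-3, 13-14, 16-4}

Lex-smallest maximum matching: {(2,0), (7,10), (9,1), (12,3), (13,14), (16,4)}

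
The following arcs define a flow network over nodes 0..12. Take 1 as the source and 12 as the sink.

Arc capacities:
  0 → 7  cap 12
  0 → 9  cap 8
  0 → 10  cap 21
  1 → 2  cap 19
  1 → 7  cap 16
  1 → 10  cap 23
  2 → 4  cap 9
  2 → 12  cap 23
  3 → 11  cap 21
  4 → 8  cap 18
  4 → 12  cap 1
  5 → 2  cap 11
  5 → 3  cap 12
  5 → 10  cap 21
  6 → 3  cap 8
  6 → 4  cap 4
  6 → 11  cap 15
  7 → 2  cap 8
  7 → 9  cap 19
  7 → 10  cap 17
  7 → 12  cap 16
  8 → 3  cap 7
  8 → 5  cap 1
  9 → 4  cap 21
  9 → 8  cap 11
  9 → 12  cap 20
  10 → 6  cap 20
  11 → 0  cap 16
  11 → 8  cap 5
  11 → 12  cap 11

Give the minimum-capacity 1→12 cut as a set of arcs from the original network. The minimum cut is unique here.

Min-cut arcs: {(1,2), (1,7), (10,6)} (total capacity 55)

augment #1: 1→2→12 push 19
augment #2: 1→7→12 push 16
augment #3: 1→10→6→4→12 push 1
augment #4: 1→10→6→11→12 push 11
augment #5: 1→10→6→11→0→9→12 push 4
augment #6: 1→10→6→3→11→0→9→12 push 4
max flow = 55; residual-reachable set from 1 gives S-side
cut edges (S→T): {(1,2), (1,7), (10,6)} total cap 55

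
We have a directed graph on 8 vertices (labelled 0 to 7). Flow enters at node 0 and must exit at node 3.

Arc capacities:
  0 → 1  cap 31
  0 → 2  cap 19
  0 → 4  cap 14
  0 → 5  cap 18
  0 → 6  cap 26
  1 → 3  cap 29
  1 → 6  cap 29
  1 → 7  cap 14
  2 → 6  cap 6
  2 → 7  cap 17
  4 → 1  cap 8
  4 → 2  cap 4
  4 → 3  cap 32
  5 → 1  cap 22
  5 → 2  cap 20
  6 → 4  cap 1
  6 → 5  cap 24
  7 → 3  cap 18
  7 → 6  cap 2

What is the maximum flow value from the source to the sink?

Maximum flow value: 62

augment #1: 0→1→3 bottleneck 29, total now 29
augment #2: 0→4→3 bottleneck 14, total now 43
augment #3: 0→1→7→3 bottleneck 2, total now 45
augment #4: 0→2→7→3 bottleneck 16, total now 61
augment #5: 0→6→4→3 bottleneck 1, total now 62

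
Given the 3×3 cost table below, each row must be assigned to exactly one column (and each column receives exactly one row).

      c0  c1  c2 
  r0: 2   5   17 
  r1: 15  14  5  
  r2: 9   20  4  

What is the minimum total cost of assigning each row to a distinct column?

Minimum assignment cost: 19

optimal assignment: row0→col1 (cost 5), row1→col2 (cost 5), row2→col0 (cost 9)
total = 5 + 5 + 9 = 19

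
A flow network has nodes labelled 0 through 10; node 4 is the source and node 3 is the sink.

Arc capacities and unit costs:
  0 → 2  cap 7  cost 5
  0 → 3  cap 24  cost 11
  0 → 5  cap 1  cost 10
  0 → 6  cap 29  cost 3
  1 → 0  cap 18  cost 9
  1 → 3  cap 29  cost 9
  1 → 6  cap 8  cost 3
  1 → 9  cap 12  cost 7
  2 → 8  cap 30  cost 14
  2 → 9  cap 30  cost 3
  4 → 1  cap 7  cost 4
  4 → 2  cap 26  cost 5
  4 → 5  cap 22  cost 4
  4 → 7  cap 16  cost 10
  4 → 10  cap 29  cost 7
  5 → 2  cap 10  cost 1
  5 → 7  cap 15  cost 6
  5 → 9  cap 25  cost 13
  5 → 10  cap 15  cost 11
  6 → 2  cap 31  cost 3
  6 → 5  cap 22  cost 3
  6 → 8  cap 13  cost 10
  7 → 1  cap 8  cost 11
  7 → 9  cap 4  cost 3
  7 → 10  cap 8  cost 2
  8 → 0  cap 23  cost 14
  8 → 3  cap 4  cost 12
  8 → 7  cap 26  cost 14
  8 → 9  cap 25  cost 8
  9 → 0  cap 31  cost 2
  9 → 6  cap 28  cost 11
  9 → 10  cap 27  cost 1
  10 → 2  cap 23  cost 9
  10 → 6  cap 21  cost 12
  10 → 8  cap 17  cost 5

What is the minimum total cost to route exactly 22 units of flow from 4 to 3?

Minimum cost for 22 units: 406

shortest-cost path #1: 4→1→3 push 7 @ unit cost 13 (adds 91)
shortest-cost path #2: 4→2→9→0→3 push 15 @ unit cost 21 (adds 315)
total cost = 406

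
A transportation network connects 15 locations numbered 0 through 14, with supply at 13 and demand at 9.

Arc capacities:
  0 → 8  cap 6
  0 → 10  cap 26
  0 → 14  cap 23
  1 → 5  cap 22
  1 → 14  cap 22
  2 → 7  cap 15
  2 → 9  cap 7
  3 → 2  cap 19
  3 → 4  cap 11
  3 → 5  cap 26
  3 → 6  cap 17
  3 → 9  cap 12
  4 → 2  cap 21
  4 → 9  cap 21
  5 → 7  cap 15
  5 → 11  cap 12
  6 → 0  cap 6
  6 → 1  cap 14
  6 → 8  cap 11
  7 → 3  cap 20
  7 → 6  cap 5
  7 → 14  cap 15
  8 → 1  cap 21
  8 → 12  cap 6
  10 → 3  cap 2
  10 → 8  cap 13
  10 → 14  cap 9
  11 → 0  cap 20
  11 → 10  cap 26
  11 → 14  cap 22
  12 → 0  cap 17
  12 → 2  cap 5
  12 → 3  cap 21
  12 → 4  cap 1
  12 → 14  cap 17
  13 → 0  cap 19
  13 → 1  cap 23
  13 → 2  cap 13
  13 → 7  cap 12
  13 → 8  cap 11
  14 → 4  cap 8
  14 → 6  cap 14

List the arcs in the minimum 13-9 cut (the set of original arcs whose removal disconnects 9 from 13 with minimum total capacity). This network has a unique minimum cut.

augment #1: 13→2→9 push 7
augment #2: 13→7→3→9 push 12
augment #3: 13→0→14→4→9 push 8
augment #4: 13→8→12→4→9 push 1
augment #5: 13→0→10→3→4→9 push 2
augment #6: 13→2→7→3→4→9 push 6
augment #7: 13→8→12→3→4→9 push 3
max flow = 39; residual-reachable set from 13 gives S-side
cut edges (S→T): {(2,9), (3,4), (3,9), (12,4), (14,4)} total cap 39

Min-cut arcs: {(2,9), (3,4), (3,9), (12,4), (14,4)} (total capacity 39)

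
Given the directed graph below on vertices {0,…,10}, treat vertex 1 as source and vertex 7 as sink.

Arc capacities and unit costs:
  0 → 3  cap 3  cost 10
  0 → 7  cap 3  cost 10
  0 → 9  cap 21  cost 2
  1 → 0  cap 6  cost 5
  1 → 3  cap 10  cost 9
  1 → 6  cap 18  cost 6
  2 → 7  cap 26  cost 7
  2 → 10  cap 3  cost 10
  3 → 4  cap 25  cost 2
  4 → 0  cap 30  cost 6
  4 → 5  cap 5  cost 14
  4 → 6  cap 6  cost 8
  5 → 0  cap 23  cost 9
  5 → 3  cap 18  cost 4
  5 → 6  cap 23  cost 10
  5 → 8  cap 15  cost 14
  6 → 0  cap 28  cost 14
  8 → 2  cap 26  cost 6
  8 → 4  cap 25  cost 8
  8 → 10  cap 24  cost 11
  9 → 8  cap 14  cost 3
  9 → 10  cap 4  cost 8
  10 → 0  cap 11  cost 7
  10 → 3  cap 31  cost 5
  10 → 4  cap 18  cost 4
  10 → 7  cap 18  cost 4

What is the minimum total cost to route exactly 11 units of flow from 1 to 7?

shortest-cost path #1: 1→0→7 push 3 @ unit cost 15 (adds 45)
shortest-cost path #2: 1→0→9→10→7 push 3 @ unit cost 19 (adds 57)
shortest-cost path #3: 1→3→4→0→9→10→7 push 1 @ unit cost 31 (adds 31)
shortest-cost path #4: 1→3→4→0→9→8→2→7 push 4 @ unit cost 35 (adds 140)
total cost = 273

Minimum cost for 11 units: 273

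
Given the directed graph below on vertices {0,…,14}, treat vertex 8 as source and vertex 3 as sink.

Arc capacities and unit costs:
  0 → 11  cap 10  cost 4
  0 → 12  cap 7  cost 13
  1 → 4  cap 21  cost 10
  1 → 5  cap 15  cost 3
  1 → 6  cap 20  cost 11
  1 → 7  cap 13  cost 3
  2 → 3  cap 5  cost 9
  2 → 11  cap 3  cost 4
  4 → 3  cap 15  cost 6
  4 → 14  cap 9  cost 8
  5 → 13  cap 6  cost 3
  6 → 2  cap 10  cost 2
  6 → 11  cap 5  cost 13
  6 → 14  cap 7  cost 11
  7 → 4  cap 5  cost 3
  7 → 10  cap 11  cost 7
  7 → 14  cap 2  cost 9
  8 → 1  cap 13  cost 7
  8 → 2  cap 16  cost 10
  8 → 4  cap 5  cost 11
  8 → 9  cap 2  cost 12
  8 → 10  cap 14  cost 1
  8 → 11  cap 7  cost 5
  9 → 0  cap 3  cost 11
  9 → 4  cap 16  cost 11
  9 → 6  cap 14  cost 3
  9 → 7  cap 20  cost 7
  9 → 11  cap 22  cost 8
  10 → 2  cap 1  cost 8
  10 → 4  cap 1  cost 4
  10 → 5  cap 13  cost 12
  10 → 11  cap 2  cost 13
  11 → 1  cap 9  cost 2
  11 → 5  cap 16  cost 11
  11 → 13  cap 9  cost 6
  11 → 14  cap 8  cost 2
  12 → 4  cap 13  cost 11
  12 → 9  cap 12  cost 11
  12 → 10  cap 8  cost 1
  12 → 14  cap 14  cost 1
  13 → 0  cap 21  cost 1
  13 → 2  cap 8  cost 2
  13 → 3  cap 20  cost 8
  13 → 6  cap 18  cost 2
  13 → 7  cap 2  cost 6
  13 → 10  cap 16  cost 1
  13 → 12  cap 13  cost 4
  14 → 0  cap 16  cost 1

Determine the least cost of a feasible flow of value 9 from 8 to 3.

shortest-cost path #1: 8→10→4→3 push 1 @ unit cost 11 (adds 11)
shortest-cost path #2: 8→4→3 push 5 @ unit cost 17 (adds 85)
shortest-cost path #3: 8→10→2→3 push 1 @ unit cost 18 (adds 18)
shortest-cost path #4: 8→11→13→3 push 2 @ unit cost 19 (adds 38)
total cost = 152

Minimum cost for 9 units: 152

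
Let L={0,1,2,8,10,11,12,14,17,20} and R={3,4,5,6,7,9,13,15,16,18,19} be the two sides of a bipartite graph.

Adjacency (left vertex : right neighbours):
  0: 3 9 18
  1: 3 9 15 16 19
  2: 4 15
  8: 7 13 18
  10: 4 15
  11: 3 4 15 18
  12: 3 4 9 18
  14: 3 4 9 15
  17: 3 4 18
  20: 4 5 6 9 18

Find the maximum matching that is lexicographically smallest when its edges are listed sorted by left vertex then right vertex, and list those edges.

Lex-smallest maximum matching: {(0,3), (1,16), (2,4), (8,7), (10,15), (11,18), (12,9), (20,5)}

|M| = 8 (so the lex-smallest maximum matching has 8 edges)
process left vertices in ascending order; for each, take the smallest-labelled available neighbour that still permits 8 edges overall, or leave it unmatched if none does
lex-smallest matching: {0-3, 1-16, 2-4, 8-7, 10-15, 11-18, 12-9, 20-5}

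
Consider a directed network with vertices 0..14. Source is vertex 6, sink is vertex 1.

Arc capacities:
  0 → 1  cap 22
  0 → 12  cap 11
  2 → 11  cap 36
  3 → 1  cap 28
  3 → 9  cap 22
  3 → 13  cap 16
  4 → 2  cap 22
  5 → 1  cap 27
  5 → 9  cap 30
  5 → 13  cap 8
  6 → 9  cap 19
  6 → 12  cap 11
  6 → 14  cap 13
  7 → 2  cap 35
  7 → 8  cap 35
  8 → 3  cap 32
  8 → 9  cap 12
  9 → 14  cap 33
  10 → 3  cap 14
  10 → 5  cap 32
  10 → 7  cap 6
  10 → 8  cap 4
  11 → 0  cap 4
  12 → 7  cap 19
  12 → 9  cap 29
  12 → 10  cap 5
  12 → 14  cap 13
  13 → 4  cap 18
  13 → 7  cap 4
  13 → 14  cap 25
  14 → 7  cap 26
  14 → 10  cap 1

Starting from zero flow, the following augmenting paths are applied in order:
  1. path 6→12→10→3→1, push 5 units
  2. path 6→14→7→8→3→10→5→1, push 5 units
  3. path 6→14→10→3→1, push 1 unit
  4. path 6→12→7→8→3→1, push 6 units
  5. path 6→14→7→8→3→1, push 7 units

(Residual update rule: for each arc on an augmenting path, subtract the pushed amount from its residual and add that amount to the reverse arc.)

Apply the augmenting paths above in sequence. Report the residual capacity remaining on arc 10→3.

after path 1 (6→12→10→3→1, push 5): res(10,3)=9
after path 2 (6→14→7→8→3→10→5→1, push 5): res(10,3)=14
after path 3 (6→14→10→3→1, push 1): res(10,3)=13
after path 4 (6→12→7→8→3→1, push 6): res(10,3)=13
after path 5 (6→14→7→8→3→1, push 7): res(10,3)=13

Residual capacity of (10,3): 13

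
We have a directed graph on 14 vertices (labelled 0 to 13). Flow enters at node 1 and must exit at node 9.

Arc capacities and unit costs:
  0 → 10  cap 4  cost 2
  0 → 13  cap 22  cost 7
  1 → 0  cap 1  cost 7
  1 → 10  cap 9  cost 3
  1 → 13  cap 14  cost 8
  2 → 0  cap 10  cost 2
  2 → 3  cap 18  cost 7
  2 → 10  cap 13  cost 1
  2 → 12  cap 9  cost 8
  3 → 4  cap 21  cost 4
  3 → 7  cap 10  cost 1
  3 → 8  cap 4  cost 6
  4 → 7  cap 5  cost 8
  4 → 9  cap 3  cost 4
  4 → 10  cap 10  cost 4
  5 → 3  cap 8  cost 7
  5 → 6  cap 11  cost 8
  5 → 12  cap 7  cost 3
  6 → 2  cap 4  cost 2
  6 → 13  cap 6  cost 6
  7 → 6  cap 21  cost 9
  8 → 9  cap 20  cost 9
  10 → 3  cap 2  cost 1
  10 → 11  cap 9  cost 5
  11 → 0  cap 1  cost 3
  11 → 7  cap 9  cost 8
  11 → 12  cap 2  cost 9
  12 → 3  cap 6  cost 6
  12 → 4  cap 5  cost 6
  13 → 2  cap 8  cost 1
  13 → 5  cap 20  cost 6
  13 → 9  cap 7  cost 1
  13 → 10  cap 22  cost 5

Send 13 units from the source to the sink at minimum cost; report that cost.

shortest-cost path #1: 1→13→9 push 7 @ unit cost 9 (adds 63)
shortest-cost path #2: 1→10→3→4→9 push 2 @ unit cost 12 (adds 24)
shortest-cost path #3: 1→13→2→3→4→9 push 1 @ unit cost 24 (adds 24)
shortest-cost path #4: 1→13→2→3→8→9 push 3 @ unit cost 31 (adds 93)
total cost = 204

Minimum cost for 13 units: 204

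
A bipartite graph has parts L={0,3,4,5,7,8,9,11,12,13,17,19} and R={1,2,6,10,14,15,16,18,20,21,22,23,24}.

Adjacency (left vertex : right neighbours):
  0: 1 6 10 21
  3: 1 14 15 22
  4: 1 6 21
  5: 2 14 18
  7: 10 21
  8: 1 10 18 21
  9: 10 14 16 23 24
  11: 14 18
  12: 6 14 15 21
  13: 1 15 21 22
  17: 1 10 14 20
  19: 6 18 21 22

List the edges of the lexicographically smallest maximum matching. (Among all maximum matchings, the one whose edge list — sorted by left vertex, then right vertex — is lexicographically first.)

|M| = 11 (so the lex-smallest maximum matching has 11 edges)
process left vertices in ascending order; for each, take the smallest-labelled available neighbour that still permits 11 edges overall, or leave it unmatched if none does
lex-smallest matching: {0-1, 3-14, 4-6, 5-2, 7-10, 8-18, 9-16, 12-15, 13-21, 17-20, 19-22}

Lex-smallest maximum matching: {(0,1), (3,14), (4,6), (5,2), (7,10), (8,18), (9,16), (12,15), (13,21), (17,20), (19,22)}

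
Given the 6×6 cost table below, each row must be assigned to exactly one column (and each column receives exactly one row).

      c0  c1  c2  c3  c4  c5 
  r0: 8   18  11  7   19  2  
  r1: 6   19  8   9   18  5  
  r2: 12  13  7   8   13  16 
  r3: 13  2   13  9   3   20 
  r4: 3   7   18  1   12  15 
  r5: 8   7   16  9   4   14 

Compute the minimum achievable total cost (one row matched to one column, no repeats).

optimal assignment: row0→col5 (cost 2), row1→col0 (cost 6), row2→col2 (cost 7), row3→col1 (cost 2), row4→col3 (cost 1), row5→col4 (cost 4)
total = 2 + 6 + 7 + 2 + 1 + 4 = 22

Minimum assignment cost: 22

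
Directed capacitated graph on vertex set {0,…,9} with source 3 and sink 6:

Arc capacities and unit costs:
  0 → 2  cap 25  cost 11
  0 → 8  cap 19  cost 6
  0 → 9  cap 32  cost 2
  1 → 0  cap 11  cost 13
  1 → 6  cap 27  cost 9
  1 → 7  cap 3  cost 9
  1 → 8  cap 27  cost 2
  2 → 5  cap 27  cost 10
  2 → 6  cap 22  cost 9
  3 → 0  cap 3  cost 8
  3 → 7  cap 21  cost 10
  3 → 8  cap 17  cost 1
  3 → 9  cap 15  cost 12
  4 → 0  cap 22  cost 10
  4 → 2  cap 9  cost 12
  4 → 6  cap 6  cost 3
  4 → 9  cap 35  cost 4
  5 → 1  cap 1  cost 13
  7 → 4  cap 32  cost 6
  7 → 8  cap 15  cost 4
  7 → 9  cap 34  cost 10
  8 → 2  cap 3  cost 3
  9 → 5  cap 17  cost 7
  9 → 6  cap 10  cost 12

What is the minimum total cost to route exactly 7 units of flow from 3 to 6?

shortest-cost path #1: 3→8→2→6 push 3 @ unit cost 13 (adds 39)
shortest-cost path #2: 3→7→4→6 push 4 @ unit cost 19 (adds 76)
total cost = 115

Minimum cost for 7 units: 115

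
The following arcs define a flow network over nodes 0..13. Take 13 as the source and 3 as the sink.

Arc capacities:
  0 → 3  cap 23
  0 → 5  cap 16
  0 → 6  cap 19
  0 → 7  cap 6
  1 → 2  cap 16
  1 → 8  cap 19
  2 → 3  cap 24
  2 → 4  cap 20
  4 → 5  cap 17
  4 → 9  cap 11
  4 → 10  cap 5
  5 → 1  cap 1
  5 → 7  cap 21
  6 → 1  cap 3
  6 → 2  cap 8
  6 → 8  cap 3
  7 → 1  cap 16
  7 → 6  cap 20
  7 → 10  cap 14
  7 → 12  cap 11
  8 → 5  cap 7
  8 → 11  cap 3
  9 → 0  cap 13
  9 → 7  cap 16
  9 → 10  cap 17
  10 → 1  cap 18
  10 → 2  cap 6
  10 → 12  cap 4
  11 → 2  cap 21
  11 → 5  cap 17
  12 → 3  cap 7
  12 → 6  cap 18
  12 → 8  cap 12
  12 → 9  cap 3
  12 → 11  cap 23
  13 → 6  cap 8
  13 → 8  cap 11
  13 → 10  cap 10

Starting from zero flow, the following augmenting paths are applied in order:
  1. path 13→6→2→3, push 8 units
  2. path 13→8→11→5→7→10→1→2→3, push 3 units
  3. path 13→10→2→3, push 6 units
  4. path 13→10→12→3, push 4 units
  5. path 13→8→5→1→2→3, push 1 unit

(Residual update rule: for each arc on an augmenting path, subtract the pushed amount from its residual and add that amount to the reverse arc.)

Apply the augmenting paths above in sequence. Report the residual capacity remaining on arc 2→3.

after path 1 (13→6→2→3, push 8): res(2,3)=16
after path 2 (13→8→11→5→7→10→1→2→3, push 3): res(2,3)=13
after path 3 (13→10→2→3, push 6): res(2,3)=7
after path 4 (13→10→12→3, push 4): res(2,3)=7
after path 5 (13→8→5→1→2→3, push 1): res(2,3)=6

Residual capacity of (2,3): 6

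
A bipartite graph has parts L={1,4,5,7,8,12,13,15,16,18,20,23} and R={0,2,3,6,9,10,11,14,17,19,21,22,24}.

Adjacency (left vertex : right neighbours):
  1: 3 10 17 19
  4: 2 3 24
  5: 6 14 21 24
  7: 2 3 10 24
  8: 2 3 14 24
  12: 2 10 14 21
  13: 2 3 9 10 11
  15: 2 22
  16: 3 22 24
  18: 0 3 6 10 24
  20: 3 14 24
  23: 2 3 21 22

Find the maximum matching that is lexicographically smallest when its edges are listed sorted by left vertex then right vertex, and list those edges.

|M| = 11 (so the lex-smallest maximum matching has 11 edges)
process left vertices in ascending order; for each, take the smallest-labelled available neighbour that still permits 11 edges overall, or leave it unmatched if none does
lex-smallest matching: {1-17, 4-2, 5-6, 7-3, 8-14, 12-10, 13-9, 15-22, 16-24, 18-0, 23-21}

Lex-smallest maximum matching: {(1,17), (4,2), (5,6), (7,3), (8,14), (12,10), (13,9), (15,22), (16,24), (18,0), (23,21)}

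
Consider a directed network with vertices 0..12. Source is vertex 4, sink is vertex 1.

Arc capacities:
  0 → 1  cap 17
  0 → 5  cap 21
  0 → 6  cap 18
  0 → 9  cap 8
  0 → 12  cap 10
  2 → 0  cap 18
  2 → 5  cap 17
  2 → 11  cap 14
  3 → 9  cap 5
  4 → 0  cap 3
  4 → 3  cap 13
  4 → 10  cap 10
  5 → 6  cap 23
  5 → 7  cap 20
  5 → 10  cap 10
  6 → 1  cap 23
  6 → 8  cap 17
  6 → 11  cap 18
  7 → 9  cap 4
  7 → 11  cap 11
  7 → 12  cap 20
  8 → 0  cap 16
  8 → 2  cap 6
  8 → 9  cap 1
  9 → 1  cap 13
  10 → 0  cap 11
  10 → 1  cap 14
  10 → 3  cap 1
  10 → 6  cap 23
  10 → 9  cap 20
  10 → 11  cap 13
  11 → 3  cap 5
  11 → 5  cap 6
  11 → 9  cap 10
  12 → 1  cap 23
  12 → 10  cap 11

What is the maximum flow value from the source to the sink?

Maximum flow value: 18

augment #1: 4→0→1 bottleneck 3, total now 3
augment #2: 4→10→1 bottleneck 10, total now 13
augment #3: 4→3→9→1 bottleneck 5, total now 18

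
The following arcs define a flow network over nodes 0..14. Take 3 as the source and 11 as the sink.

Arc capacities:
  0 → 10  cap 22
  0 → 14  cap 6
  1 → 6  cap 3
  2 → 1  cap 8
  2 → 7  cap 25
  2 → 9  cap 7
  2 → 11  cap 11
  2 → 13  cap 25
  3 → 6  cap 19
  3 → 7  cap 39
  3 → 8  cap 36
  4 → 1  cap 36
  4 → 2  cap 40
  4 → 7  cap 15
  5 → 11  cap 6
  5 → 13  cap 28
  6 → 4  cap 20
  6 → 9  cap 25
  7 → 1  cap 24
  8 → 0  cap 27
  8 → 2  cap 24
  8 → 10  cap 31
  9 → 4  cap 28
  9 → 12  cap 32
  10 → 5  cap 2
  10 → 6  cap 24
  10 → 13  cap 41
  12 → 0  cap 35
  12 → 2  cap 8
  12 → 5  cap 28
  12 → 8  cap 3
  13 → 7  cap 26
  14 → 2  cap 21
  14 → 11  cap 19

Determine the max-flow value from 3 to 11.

Maximum flow value: 23

augment #1: 3→8→2→11 bottleneck 11, total now 11
augment #2: 3→8→0→14→11 bottleneck 6, total now 17
augment #3: 3→8→10→5→11 bottleneck 2, total now 19
augment #4: 3→6→9→12→5→11 bottleneck 4, total now 23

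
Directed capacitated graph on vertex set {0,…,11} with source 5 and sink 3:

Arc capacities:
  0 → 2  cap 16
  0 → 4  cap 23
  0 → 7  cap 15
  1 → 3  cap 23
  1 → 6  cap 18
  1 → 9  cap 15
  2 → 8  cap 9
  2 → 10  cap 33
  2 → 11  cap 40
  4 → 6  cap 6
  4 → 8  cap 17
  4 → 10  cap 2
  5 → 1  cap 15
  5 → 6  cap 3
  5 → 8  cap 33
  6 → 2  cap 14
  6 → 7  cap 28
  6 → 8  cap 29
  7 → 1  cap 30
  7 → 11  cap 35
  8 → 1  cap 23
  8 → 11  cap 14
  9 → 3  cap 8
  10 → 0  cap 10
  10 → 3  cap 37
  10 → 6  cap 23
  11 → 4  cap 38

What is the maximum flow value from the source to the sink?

Maximum flow value: 47

augment #1: 5→1→3 bottleneck 15, total now 15
augment #2: 5→8→1→3 bottleneck 8, total now 23
augment #3: 5→6→2→10→3 bottleneck 3, total now 26
augment #4: 5→8→1→9→3 bottleneck 8, total now 34
augment #5: 5→8→11→4→10→3 bottleneck 2, total now 36
augment #6: 5→8→1→6→2→10→3 bottleneck 7, total now 43
augment #7: 5→8→11→4→6→2→10→3 bottleneck 4, total now 47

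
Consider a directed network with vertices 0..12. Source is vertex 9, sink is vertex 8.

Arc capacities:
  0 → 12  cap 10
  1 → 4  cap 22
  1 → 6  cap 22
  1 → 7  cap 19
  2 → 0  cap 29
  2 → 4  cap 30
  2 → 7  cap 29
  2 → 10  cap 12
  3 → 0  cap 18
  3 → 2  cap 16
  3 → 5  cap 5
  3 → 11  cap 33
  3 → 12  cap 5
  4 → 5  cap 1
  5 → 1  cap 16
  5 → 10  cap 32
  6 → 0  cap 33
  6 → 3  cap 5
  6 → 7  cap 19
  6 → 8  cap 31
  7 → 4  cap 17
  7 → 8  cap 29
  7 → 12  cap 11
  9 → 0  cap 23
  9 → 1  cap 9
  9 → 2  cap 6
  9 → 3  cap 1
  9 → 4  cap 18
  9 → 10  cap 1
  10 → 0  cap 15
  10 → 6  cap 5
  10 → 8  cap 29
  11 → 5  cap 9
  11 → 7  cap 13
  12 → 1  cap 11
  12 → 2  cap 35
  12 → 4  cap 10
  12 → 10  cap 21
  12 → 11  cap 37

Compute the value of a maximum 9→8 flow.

Maximum flow value: 28

augment #1: 9→10→8 bottleneck 1, total now 1
augment #2: 9→1→6→8 bottleneck 9, total now 10
augment #3: 9→2→7→8 bottleneck 6, total now 16
augment #4: 9→0→12→10→8 bottleneck 10, total now 26
augment #5: 9→3→2→7→8 bottleneck 1, total now 27
augment #6: 9→4→5→10→8 bottleneck 1, total now 28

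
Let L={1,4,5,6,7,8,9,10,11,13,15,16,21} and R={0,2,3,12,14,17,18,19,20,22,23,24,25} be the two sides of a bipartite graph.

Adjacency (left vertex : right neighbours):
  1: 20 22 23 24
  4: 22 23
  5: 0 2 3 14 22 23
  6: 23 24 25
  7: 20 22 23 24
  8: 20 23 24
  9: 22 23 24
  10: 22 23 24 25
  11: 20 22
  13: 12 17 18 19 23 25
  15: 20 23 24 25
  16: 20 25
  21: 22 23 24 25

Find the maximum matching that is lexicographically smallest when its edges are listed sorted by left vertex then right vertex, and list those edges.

Lex-smallest maximum matching: {(1,20), (4,22), (5,0), (6,23), (7,24), (10,25), (13,12)}

|M| = 7 (so the lex-smallest maximum matching has 7 edges)
process left vertices in ascending order; for each, take the smallest-labelled available neighbour that still permits 7 edges overall, or leave it unmatched if none does
lex-smallest matching: {1-20, 4-22, 5-0, 6-23, 7-24, 10-25, 13-12}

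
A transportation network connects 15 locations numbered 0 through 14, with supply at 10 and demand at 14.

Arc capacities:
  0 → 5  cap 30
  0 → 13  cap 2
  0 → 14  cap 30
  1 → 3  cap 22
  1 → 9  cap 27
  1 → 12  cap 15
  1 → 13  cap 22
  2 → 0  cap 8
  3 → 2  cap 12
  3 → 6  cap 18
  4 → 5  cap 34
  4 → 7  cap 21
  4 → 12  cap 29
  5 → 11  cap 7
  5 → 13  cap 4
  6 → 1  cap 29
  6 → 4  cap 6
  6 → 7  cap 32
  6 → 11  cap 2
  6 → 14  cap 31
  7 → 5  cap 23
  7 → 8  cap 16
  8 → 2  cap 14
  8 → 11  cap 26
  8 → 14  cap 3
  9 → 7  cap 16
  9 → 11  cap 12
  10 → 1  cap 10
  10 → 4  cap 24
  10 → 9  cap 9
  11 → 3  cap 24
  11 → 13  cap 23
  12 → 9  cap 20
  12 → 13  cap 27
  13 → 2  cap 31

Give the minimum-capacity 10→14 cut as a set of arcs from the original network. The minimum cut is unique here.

augment #1: 10→1→3→6→14 push 10
augment #2: 10→4→7→8→14 push 3
augment #3: 10→9→11→3→6→14 push 8
augment #4: 10→4→5→13→2→0→14 push 4
augment #5: 10→4→7→8→2→0→14 push 4
max flow = 29; residual-reachable set from 10 gives S-side
cut edges (S→T): {(2,0), (3,6), (8,14)} total cap 29

Min-cut arcs: {(2,0), (3,6), (8,14)} (total capacity 29)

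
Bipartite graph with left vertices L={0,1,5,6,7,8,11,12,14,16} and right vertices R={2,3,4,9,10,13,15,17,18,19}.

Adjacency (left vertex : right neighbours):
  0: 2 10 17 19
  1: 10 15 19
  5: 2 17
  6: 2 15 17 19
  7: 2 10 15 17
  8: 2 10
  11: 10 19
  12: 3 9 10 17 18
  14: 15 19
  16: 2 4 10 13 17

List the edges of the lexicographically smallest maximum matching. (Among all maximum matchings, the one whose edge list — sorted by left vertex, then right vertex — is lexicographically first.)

|M| = 7 (so the lex-smallest maximum matching has 7 edges)
process left vertices in ascending order; for each, take the smallest-labelled available neighbour that still permits 7 edges overall, or leave it unmatched if none does
lex-smallest matching: {0-2, 1-10, 5-17, 6-15, 11-19, 12-3, 16-4}

Lex-smallest maximum matching: {(0,2), (1,10), (5,17), (6,15), (11,19), (12,3), (16,4)}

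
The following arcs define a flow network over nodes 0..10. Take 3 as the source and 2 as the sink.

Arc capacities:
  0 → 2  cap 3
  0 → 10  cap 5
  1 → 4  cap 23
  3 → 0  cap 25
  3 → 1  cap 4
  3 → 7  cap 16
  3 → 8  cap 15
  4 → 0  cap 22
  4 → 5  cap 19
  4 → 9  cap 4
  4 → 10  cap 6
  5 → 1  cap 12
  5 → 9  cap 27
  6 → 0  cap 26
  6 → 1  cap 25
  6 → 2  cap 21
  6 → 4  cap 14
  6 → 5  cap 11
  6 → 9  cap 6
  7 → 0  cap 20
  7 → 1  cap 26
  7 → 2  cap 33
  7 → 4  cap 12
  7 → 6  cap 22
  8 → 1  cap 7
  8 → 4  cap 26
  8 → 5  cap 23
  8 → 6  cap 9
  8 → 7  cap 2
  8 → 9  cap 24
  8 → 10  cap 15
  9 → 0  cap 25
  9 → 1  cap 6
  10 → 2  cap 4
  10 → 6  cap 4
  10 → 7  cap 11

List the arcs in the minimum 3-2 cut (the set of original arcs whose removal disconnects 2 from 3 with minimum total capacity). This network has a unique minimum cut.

Min-cut arcs: {(0,2), (0,10), (3,1), (3,7), (3,8)} (total capacity 43)

augment #1: 3→0→2 push 3
augment #2: 3→7→2 push 16
augment #3: 3→0→10→2 push 4
augment #4: 3→8→6→2 push 9
augment #5: 3→8→7→2 push 2
augment #6: 3→0→10→6→2 push 1
augment #7: 3→8→10→6→2 push 3
augment #8: 3→8→10→7→2 push 1
augment #9: 3→1→4→10→7→2 push 4
max flow = 43; residual-reachable set from 3 gives S-side
cut edges (S→T): {(0,2), (0,10), (3,1), (3,7), (3,8)} total cap 43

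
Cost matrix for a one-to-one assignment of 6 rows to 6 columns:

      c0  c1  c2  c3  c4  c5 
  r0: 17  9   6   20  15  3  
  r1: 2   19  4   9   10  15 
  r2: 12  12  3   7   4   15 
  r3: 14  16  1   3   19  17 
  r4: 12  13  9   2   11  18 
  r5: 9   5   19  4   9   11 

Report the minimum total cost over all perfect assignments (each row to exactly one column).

optimal assignment: row0→col5 (cost 3), row1→col0 (cost 2), row2→col4 (cost 4), row3→col2 (cost 1), row4→col3 (cost 2), row5→col1 (cost 5)
total = 3 + 2 + 4 + 1 + 2 + 5 = 17

Minimum assignment cost: 17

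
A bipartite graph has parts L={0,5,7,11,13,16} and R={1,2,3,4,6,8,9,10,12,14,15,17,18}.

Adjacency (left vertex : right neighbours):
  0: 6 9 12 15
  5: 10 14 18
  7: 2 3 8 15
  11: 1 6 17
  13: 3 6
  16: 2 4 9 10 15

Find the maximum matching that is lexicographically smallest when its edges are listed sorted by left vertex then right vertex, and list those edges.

Lex-smallest maximum matching: {(0,6), (5,10), (7,2), (11,1), (13,3), (16,4)}

|M| = 6 (so the lex-smallest maximum matching has 6 edges)
process left vertices in ascending order; for each, take the smallest-labelled available neighbour that still permits 6 edges overall, or leave it unmatched if none does
lex-smallest matching: {0-6, 5-10, 7-2, 11-1, 13-3, 16-4}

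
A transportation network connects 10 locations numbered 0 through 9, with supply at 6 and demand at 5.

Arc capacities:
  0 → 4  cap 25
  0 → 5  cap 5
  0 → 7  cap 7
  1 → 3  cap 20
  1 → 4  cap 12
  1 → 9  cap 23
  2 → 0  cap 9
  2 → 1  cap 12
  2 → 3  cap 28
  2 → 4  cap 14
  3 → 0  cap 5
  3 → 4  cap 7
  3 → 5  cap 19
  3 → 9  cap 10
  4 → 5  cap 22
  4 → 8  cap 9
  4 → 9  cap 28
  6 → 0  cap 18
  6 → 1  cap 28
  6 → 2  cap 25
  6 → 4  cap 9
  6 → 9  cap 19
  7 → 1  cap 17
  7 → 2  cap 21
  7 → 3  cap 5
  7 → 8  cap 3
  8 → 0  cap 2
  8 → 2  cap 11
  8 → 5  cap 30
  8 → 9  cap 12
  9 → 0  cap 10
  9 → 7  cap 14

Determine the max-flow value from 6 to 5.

Maximum flow value: 58

augment #1: 6→0→5 bottleneck 5, total now 5
augment #2: 6→4→5 bottleneck 9, total now 14
augment #3: 6→0→4→5 bottleneck 13, total now 27
augment #4: 6→1→3→5 bottleneck 19, total now 46
augment #5: 6→1→4→8→5 bottleneck 9, total now 55
augment #6: 6→9→7→8→5 bottleneck 3, total now 58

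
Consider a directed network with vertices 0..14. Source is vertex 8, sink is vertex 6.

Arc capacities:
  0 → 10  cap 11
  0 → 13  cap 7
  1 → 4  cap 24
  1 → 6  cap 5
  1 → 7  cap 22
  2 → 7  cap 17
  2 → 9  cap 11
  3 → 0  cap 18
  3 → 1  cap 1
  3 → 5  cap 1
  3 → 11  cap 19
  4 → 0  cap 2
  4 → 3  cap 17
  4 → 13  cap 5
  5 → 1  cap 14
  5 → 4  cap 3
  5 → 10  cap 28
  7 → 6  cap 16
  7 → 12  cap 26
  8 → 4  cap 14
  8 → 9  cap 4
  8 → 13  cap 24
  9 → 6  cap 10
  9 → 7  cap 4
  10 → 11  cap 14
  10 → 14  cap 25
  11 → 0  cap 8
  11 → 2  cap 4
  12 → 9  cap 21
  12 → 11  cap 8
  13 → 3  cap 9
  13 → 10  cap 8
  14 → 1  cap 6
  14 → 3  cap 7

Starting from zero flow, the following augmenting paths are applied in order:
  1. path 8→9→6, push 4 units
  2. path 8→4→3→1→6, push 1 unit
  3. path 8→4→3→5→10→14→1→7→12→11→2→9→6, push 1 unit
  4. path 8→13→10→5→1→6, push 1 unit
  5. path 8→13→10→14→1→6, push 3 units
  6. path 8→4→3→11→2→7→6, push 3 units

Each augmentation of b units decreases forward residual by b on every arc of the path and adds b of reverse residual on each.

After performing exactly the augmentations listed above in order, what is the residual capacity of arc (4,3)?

Residual capacity of (4,3): 12

after path 1 (8→9→6, push 4): res(4,3)=17
after path 2 (8→4→3→1→6, push 1): res(4,3)=16
after path 3 (8→4→3→5→10→14→1→7→12→11→2→9→6, push 1): res(4,3)=15
after path 4 (8→13→10→5→1→6, push 1): res(4,3)=15
after path 5 (8→13→10→14→1→6, push 3): res(4,3)=15
after path 6 (8→4→3→11→2→7→6, push 3): res(4,3)=12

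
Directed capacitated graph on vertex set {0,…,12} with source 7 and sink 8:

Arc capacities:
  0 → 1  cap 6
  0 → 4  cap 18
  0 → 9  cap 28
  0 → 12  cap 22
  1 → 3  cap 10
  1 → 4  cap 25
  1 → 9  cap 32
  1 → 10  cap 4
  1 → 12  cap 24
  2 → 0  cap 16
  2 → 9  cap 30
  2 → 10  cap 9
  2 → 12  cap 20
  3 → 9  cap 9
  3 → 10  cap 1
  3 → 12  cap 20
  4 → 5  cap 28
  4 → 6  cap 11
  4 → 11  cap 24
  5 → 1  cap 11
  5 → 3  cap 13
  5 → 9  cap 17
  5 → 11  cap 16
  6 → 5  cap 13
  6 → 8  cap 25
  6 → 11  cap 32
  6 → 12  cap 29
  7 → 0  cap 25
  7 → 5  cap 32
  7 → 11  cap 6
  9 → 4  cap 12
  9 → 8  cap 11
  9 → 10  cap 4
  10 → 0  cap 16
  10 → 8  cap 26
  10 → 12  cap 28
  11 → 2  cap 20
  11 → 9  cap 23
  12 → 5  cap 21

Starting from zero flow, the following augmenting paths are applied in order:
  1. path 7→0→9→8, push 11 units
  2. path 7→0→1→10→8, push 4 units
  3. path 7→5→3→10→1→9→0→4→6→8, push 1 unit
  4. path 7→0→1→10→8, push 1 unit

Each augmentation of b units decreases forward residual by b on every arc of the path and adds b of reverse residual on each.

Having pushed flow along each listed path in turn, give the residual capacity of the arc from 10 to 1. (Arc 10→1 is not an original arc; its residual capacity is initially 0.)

Residual capacity of (10,1): 4

after path 1 (7→0→9→8, push 11): res(10,1)=0
after path 2 (7→0→1→10→8, push 4): res(10,1)=4
after path 3 (7→5→3→10→1→9→0→4→6→8, push 1): res(10,1)=3
after path 4 (7→0→1→10→8, push 1): res(10,1)=4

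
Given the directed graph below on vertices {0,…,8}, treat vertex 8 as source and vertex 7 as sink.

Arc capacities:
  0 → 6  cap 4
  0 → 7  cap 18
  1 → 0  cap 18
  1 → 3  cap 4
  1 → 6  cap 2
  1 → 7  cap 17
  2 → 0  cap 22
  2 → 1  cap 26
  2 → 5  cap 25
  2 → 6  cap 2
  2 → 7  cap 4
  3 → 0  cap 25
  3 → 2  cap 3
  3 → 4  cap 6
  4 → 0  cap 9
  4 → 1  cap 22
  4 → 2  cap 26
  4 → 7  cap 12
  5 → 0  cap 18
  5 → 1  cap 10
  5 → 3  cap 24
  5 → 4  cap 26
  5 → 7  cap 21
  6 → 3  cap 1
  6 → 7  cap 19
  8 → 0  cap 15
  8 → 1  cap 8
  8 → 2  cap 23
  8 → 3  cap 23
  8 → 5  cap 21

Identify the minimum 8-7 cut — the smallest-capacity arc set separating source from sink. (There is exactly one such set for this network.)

augment #1: 8→0→7 push 15
augment #2: 8→1→7 push 8
augment #3: 8→2→7 push 4
augment #4: 8→5→7 push 21
augment #5: 8→2→0→7 push 3
augment #6: 8→2→1→7 push 9
augment #7: 8→2→6→7 push 2
augment #8: 8→3→4→7 push 6
augment #9: 8→2→0→6→7 push 4
augment #10: 8→2→1→6→7 push 1
augment #11: 8→3→2→1→6→7 push 1
augment #12: 8→3→2→5→4→7 push 2
augment #13: 8→3→0→2→5→4→7 push 4
max flow = 80; residual-reachable set from 8 gives S-side
cut edges (S→T): {(0,6), (0,7), (1,6), (1,7), (2,6), (2,7), (4,7), (5,7)} total cap 80

Min-cut arcs: {(0,6), (0,7), (1,6), (1,7), (2,6), (2,7), (4,7), (5,7)} (total capacity 80)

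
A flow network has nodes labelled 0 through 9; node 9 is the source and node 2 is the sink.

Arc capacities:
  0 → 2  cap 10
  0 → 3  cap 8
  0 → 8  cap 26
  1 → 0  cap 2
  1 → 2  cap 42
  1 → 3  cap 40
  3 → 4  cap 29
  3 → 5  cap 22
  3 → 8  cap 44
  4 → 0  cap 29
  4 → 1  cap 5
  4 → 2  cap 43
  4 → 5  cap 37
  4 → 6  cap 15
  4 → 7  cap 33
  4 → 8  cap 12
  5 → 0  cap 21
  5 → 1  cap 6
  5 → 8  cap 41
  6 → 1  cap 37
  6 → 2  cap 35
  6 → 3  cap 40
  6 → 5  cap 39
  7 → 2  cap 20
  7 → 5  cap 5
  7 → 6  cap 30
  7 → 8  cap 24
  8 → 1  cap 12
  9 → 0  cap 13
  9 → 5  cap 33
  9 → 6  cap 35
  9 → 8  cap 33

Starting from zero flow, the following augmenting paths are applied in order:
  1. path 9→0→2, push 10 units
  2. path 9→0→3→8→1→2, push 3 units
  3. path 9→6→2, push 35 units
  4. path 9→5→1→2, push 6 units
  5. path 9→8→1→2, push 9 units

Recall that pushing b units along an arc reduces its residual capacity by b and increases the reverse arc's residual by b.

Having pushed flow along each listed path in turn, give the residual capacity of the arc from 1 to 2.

after path 1 (9→0→2, push 10): res(1,2)=42
after path 2 (9→0→3→8→1→2, push 3): res(1,2)=39
after path 3 (9→6→2, push 35): res(1,2)=39
after path 4 (9→5→1→2, push 6): res(1,2)=33
after path 5 (9→8→1→2, push 9): res(1,2)=24

Residual capacity of (1,2): 24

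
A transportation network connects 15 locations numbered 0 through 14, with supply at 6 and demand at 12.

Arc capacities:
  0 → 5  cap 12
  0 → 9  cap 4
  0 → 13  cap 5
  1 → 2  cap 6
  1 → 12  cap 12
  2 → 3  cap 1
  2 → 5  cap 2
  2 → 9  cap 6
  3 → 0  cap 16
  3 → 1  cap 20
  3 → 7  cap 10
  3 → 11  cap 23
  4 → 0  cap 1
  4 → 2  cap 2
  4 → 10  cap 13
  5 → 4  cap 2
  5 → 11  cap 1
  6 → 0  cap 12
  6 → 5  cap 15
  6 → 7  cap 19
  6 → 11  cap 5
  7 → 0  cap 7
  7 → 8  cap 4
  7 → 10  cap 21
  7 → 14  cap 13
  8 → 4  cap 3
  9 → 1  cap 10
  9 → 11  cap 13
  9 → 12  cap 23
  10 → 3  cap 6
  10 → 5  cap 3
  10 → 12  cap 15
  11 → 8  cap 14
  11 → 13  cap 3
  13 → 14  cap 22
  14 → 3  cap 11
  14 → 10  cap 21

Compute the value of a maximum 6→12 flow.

augment #1: 6→0→9→12 bottleneck 4, total now 4
augment #2: 6→7→10→12 bottleneck 15, total now 19
augment #3: 6→5→4→2→9→12 bottleneck 2, total now 21
augment #4: 6→7→10→3→1→12 bottleneck 4, total now 25
augment #5: 6→0→13→14→3→1→12 bottleneck 5, total now 30
augment #6: 6→11→13→14→3→1→12 bottleneck 3, total now 33
augment #7: 6→11→8→4→10→3→1→2→9→12 bottleneck 2, total now 35
augment #8: 6→5→11→8→4→10→7→14→3→1→2→9→12 bottleneck 1, total now 36

Maximum flow value: 36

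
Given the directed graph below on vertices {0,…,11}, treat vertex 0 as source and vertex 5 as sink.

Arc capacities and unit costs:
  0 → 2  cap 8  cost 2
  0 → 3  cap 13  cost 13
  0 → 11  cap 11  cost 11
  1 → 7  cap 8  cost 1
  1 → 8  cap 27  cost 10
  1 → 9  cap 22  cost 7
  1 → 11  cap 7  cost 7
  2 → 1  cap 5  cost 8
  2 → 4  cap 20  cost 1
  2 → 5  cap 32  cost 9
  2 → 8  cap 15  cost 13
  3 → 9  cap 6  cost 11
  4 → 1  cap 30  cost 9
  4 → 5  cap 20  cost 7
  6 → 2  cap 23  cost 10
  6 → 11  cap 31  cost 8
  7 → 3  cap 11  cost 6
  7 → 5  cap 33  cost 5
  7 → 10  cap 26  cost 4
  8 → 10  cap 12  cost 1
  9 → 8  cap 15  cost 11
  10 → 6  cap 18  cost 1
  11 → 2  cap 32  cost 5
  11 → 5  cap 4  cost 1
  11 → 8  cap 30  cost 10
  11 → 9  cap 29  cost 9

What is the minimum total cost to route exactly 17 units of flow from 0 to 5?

Minimum cost for 17 units: 248

shortest-cost path #1: 0→2→4→5 push 8 @ unit cost 10 (adds 80)
shortest-cost path #2: 0→11→5 push 4 @ unit cost 12 (adds 48)
shortest-cost path #3: 0→11→2→4→5 push 5 @ unit cost 24 (adds 120)
total cost = 248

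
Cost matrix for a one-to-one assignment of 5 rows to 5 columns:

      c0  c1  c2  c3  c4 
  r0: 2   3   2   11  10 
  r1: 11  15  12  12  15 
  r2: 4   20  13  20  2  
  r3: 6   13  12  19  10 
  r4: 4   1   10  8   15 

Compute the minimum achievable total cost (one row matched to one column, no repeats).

Minimum assignment cost: 23

optimal assignment: row0→col2 (cost 2), row1→col3 (cost 12), row2→col4 (cost 2), row3→col0 (cost 6), row4→col1 (cost 1)
total = 2 + 12 + 2 + 6 + 1 = 23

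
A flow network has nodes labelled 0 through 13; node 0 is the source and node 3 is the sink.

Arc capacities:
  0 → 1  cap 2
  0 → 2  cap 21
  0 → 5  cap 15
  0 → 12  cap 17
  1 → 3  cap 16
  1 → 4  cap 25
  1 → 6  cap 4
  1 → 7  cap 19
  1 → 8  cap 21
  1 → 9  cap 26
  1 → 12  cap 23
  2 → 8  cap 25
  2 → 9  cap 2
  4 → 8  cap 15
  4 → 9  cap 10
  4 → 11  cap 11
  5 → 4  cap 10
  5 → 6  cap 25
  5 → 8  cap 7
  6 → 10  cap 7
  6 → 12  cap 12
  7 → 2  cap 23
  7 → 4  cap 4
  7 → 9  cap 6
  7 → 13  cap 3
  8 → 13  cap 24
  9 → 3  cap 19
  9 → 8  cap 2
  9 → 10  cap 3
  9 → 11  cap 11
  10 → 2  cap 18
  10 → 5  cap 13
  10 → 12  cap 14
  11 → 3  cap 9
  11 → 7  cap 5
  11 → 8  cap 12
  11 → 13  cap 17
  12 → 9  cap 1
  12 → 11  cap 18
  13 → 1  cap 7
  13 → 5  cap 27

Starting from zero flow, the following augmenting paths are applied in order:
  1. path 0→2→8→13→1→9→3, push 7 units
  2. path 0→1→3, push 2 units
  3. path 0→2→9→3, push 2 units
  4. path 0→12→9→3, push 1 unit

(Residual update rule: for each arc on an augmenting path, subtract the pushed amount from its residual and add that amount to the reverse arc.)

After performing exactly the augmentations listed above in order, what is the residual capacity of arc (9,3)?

after path 1 (0→2→8→13→1→9→3, push 7): res(9,3)=12
after path 2 (0→1→3, push 2): res(9,3)=12
after path 3 (0→2→9→3, push 2): res(9,3)=10
after path 4 (0→12→9→3, push 1): res(9,3)=9

Residual capacity of (9,3): 9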